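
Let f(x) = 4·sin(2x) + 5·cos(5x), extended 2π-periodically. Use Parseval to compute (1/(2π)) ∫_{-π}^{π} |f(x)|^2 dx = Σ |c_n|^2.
Σ |c_n|^2 = 41/2

Expand |f|^2 and use orthogonality of {sin(nx), cos(mx)} on [-π, π]:
  ∫_{-π}^{π} sin(nx)^2 dx = π, ∫ cos(mx)^2 dx = π, and cross terms integrate to 0.
So ∫_{-π}^{π} f(x)^2 dx = 4^2 · π + 5^2 · π = (16 + 25)π.
Divide by 2π: (16 + 25)/2 = 41/2.
By Parseval, this equals Σ |c_n|^2.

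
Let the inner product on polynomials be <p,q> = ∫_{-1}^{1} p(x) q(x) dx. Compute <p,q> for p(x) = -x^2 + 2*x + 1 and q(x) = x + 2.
<p,q> = 4

Expand the product: p(x)·q(x) = -x^3 + 5*x + 2.
∫_{-1}^{1} of each monomial x^k gives [2/(k+1) if k even, 0 if k odd]. Integrating term-by-term (or equivalently evaluating the antiderivative F(x) = -x^4/4 + 5*x^2/2 + 2*x at the endpoints):
  F(1) − F(−1) = 17/4 − (1/4) = 4.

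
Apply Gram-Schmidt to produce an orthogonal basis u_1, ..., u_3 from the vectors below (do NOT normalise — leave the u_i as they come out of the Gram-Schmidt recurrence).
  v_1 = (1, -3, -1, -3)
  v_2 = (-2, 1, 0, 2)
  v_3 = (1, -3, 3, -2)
Orthogonal basis:
  u_1 = (1, -3, -1, -3)
  u_2 = (-29/20, -13/20, -11/20, 7/20)
  u_3 = (-33/59, -86/59, 195/59, 10/59)

Apply the Gram-Schmidt recurrence
  u_1 = v_1
  u_i = v_i − Σ_{j<i} ((v_i · u_j) / (u_j · u_j)) · u_j.

Step by step this gives:
  u_1 = (1, -3, -1, -3)
  u_2 = (-29/20, -13/20, -11/20, 7/20)
  u_3 = (-33/59, -86/59, 195/59, 10/59)

Orthogonality check:
  u_2 · u_1 = 0 (should be 0)
  u_3 · u_1 = 0 (should be 0)
  u_3 · u_2 = 0 (should be 0)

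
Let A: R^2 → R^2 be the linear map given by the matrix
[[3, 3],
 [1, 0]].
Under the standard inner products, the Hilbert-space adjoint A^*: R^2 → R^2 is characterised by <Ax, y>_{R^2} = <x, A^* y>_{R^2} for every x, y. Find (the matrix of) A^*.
A^* = A^T =
[[3, 1],
 [3, 0]]

For real matrices with standard dot products, the defining identity <Ax, y> = <x, A^* y> gives (Ax)^T y = x^T (A^*) y, i.e. x^T A^T y = x^T (A^*) y. Since this holds for all x, y, we must have A^* = A^T. Therefore
A^* =
[[3, 1],
 [3, 0]].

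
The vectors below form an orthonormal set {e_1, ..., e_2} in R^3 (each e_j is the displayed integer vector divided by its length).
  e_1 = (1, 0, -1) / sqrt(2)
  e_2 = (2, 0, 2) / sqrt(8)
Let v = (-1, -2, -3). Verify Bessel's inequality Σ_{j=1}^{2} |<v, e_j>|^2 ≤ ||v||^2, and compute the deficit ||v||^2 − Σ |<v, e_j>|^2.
Σ |<v, e_j>|^2 = 10; ||v||^2 = 14; deficit = 4

Write each e_j = u_j / sqrt(<u_j, u_j>) where u_j is the displayed integer vector. Then <v, e_j> = <v, u_j> / sqrt(<u_j, u_j>), so |<v, e_j>|^2 = <v, u_j>^2 / <u_j, u_j>.
Coefficients: <v, e_1> = 2/sqrt(2), <v, e_2> = -8/sqrt(8).
Square and sum: Σ |<v, e_j>|^2 = 10.
Compute ||v||^2 = v·v = 14.
Deficit = 14 − 10 = 4 ≥ 0, confirming Bessel's inequality. (The deficit equals ||v − Σ <v,e_j> e_j||^2, the squared distance from v to span{e_j}.)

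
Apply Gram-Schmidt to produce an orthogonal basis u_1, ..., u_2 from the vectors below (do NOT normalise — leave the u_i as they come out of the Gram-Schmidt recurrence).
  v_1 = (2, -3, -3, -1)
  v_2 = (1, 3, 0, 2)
Orthogonal basis:
  u_1 = (2, -3, -3, -1)
  u_2 = (41/23, 42/23, -27/23, 37/23)

Apply the Gram-Schmidt recurrence
  u_1 = v_1
  u_i = v_i − Σ_{j<i} ((v_i · u_j) / (u_j · u_j)) · u_j.

Step by step this gives:
  u_1 = (2, -3, -3, -1)
  u_2 = (41/23, 42/23, -27/23, 37/23)

Orthogonality check:
  u_2 · u_1 = 0 (should be 0)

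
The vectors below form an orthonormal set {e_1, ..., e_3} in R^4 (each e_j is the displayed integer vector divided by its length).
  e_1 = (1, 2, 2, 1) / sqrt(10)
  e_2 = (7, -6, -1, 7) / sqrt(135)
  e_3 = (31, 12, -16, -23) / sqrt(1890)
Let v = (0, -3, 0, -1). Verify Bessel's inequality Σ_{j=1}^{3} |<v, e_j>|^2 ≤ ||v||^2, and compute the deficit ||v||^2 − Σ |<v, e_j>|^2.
Σ |<v, e_j>|^2 = 206/35; ||v||^2 = 10; deficit = 144/35

Write each e_j = u_j / sqrt(<u_j, u_j>) where u_j is the displayed integer vector. Then <v, e_j> = <v, u_j> / sqrt(<u_j, u_j>), so |<v, e_j>|^2 = <v, u_j>^2 / <u_j, u_j>.
Coefficients: <v, e_1> = -7/sqrt(10), <v, e_2> = 11/sqrt(135), <v, e_3> = -13/sqrt(1890).
Square and sum: Σ |<v, e_j>|^2 = 206/35.
Compute ||v||^2 = v·v = 10.
Deficit = 10 − 206/35 = 144/35 ≥ 0, confirming Bessel's inequality. (The deficit equals ||v − Σ <v,e_j> e_j||^2, the squared distance from v to span{e_j}.)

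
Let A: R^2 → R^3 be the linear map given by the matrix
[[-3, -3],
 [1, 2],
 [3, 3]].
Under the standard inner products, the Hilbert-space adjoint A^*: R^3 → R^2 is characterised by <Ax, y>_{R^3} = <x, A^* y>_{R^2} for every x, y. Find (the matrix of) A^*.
A^* = A^T =
[[-3, 1, 3],
 [-3, 2, 3]]

For real matrices with standard dot products, the defining identity <Ax, y> = <x, A^* y> gives (Ax)^T y = x^T (A^*) y, i.e. x^T A^T y = x^T (A^*) y. Since this holds for all x, y, we must have A^* = A^T. Therefore
A^* =
[[-3, 1, 3],
 [-3, 2, 3]].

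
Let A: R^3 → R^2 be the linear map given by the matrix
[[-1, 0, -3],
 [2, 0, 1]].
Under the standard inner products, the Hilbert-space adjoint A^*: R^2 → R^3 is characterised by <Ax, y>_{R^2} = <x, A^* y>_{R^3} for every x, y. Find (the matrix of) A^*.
A^* = A^T =
[[-1, 2],
 [0, 0],
 [-3, 1]]

For real matrices with standard dot products, the defining identity <Ax, y> = <x, A^* y> gives (Ax)^T y = x^T (A^*) y, i.e. x^T A^T y = x^T (A^*) y. Since this holds for all x, y, we must have A^* = A^T. Therefore
A^* =
[[-1, 2],
 [0, 0],
 [-3, 1]].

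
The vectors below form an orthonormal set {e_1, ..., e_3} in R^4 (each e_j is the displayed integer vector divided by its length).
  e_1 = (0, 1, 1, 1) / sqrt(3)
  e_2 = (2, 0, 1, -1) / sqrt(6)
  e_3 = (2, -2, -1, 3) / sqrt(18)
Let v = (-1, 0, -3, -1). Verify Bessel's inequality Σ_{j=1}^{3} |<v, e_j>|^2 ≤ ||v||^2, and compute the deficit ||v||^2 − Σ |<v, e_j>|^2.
Σ |<v, e_j>|^2 = 74/9; ||v||^2 = 11; deficit = 25/9

Write each e_j = u_j / sqrt(<u_j, u_j>) where u_j is the displayed integer vector. Then <v, e_j> = <v, u_j> / sqrt(<u_j, u_j>), so |<v, e_j>|^2 = <v, u_j>^2 / <u_j, u_j>.
Coefficients: <v, e_1> = -4/sqrt(3), <v, e_2> = -4/sqrt(6), <v, e_3> = -2/sqrt(18).
Square and sum: Σ |<v, e_j>|^2 = 74/9.
Compute ||v||^2 = v·v = 11.
Deficit = 11 − 74/9 = 25/9 ≥ 0, confirming Bessel's inequality. (The deficit equals ||v − Σ <v,e_j> e_j||^2, the squared distance from v to span{e_j}.)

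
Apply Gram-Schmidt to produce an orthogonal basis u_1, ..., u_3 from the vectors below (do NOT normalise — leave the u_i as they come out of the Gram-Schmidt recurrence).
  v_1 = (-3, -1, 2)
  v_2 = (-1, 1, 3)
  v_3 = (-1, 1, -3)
Orthogonal basis:
  u_1 = (-3, -1, 2)
  u_2 = (5/7, 11/7, 13/7)
  u_3 = (-4/3, 28/15, -16/15)

Apply the Gram-Schmidt recurrence
  u_1 = v_1
  u_i = v_i − Σ_{j<i} ((v_i · u_j) / (u_j · u_j)) · u_j.

Step by step this gives:
  u_1 = (-3, -1, 2)
  u_2 = (5/7, 11/7, 13/7)
  u_3 = (-4/3, 28/15, -16/15)

Orthogonality check:
  u_2 · u_1 = 0 (should be 0)
  u_3 · u_1 = 0 (should be 0)
  u_3 · u_2 = 0 (should be 0)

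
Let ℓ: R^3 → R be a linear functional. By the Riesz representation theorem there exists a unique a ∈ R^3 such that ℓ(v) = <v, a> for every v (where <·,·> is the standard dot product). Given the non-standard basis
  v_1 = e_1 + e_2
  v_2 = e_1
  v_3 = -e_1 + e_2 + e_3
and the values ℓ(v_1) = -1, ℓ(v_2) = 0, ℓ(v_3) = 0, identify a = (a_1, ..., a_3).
a = (0, -1, 1)

Write a = (a_1, ..., a_3) in the standard basis. For each basis vector v_i, ℓ(v_i) = <v_i, a> is a linear equation in the a_j's. Collect the n equations into a matrix system V a = ℓ, where row i of V is v_i (expressed in the standard basis). Since V is invertible (lower-triangular with 1s on the diagonal, up to permutation), solve by back-substitution:
  V =
[[1, 1, 0],
 [1, 0, 0],
 [-1, 1, 1]]
  V a = (-1, 0, 0)
Solving gives a = (0, -1, 1).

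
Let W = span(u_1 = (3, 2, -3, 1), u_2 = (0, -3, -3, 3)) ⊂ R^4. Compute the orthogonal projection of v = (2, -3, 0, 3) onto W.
proj_W(v) = (-9/65, -138/65, -123/65, 129/65)

Set up U = [u_1 | ... | u_2] ∈ R^(4×2). The projector onto W = col(U) is P = U (U^T U)^(-1) U^T.
Compute U^T U =
  [23, 6]
  [6, 27],
and U^T v = (3, 18).
Solve U^T U · c = U^T v for the coefficients: c = (-3/65, 44/65). The projection is proj_W(v) = U c.
Check: (v - proj_W(v)) · u_1 = 0  (should be 0).
Check: (v - proj_W(v)) · u_2 = 0  (should be 0).
Result: proj_W(v) = (-9/65, -138/65, -123/65, 129/65).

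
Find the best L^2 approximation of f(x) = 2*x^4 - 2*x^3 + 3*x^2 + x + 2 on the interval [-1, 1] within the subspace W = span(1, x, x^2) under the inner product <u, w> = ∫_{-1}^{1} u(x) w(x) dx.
g(x) = 33*x^2/7 - x/5 + 64/35

The best approximation g ∈ W is the orthogonal projection of f onto W. Writing g = a_0 + a_1 x + a_2 x^2, the coefficients solve the normal equations G · a = b where
  G_{ij} = <φ_i, φ_j> and b_i = <f, φ_i>, with φ_0 = 1, φ_1 = x, φ_2 = x^2.
G =
  [2, 0, 2/3]
  [0, 2/3, 0]
  [2/3, 0, 2/5],
b = (34/5, -2/15, 326/105).
Solving gives a_0 = 64/35, a_1 = -1/5, a_2 = 33/7, so
  g(x) = 33*x^2/7 - x/5 + 64/35.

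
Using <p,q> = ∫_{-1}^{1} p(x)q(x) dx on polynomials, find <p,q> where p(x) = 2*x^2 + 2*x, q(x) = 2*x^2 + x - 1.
<p,q> = 8/5

Expand the product: p(x)·q(x) = 4*x^4 + 6*x^3 - 2*x.
∫_{-1}^{1} of each monomial x^k gives [2/(k+1) if k even, 0 if k odd]. Integrating term-by-term (or equivalently evaluating the antiderivative F(x) = 4*x^5/5 + 3*x^4/2 - x^2 at the endpoints):
  F(1) − F(−1) = 13/10 − (-3/10) = 8/5.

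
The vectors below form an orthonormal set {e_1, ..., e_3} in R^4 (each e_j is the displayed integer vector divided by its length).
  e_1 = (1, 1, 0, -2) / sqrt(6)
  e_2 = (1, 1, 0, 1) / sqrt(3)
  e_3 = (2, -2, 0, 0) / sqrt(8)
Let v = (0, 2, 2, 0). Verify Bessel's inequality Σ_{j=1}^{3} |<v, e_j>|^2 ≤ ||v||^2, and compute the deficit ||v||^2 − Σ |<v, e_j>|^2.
Σ |<v, e_j>|^2 = 4; ||v||^2 = 8; deficit = 4

Write each e_j = u_j / sqrt(<u_j, u_j>) where u_j is the displayed integer vector. Then <v, e_j> = <v, u_j> / sqrt(<u_j, u_j>), so |<v, e_j>|^2 = <v, u_j>^2 / <u_j, u_j>.
Coefficients: <v, e_1> = 2/sqrt(6), <v, e_2> = 2/sqrt(3), <v, e_3> = -4/sqrt(8).
Square and sum: Σ |<v, e_j>|^2 = 4.
Compute ||v||^2 = v·v = 8.
Deficit = 8 − 4 = 4 ≥ 0, confirming Bessel's inequality. (The deficit equals ||v − Σ <v,e_j> e_j||^2, the squared distance from v to span{e_j}.)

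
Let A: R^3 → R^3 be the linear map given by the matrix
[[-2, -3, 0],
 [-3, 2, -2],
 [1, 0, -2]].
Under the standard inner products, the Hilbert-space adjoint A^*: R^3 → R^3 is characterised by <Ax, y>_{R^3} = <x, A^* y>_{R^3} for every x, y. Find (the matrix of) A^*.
A^* = A^T =
[[-2, -3, 1],
 [-3, 2, 0],
 [0, -2, -2]]

For real matrices with standard dot products, the defining identity <Ax, y> = <x, A^* y> gives (Ax)^T y = x^T (A^*) y, i.e. x^T A^T y = x^T (A^*) y. Since this holds for all x, y, we must have A^* = A^T. Therefore
A^* =
[[-2, -3, 1],
 [-3, 2, 0],
 [0, -2, -2]].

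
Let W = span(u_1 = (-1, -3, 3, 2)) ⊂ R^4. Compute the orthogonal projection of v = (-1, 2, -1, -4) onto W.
proj_W(v) = (16/23, 48/23, -48/23, -32/23)

Set up U = [u_1 | ... | u_1] ∈ R^(4×1). The projector onto W = col(U) is P = U (U^T U)^(-1) U^T.
Compute U^T U =
  [23],
and U^T v = (-16).
Solve U^T U · c = U^T v for the coefficients: c = (-16/23). The projection is proj_W(v) = U c.
Check: (v - proj_W(v)) · u_1 = 0  (should be 0).
Result: proj_W(v) = (16/23, 48/23, -48/23, -32/23).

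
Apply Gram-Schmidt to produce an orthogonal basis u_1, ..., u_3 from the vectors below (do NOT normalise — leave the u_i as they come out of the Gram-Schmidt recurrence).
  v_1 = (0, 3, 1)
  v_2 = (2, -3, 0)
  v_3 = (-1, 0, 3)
Orthogonal basis:
  u_1 = (0, 3, 1)
  u_2 = (2, -3/10, 9/10)
  u_3 = (-9/7, -6/7, 18/7)

Apply the Gram-Schmidt recurrence
  u_1 = v_1
  u_i = v_i − Σ_{j<i} ((v_i · u_j) / (u_j · u_j)) · u_j.

Step by step this gives:
  u_1 = (0, 3, 1)
  u_2 = (2, -3/10, 9/10)
  u_3 = (-9/7, -6/7, 18/7)

Orthogonality check:
  u_2 · u_1 = 0 (should be 0)
  u_3 · u_1 = 0 (should be 0)
  u_3 · u_2 = 0 (should be 0)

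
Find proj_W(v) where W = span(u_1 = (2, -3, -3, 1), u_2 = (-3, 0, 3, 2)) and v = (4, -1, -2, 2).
proj_W(v) = (697/337, -708/337, -933/337, 86/337)

Set up U = [u_1 | ... | u_2] ∈ R^(4×2). The projector onto W = col(U) is P = U (U^T U)^(-1) U^T.
Compute U^T U =
  [23, -13]
  [-13, 22],
and U^T v = (19, -14).
Solve U^T U · c = U^T v for the coefficients: c = (236/337, -75/337). The projection is proj_W(v) = U c.
Check: (v - proj_W(v)) · u_1 = 0  (should be 0).
Check: (v - proj_W(v)) · u_2 = 0  (should be 0).
Result: proj_W(v) = (697/337, -708/337, -933/337, 86/337).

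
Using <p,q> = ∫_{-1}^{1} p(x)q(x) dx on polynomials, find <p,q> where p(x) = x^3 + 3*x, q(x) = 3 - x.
<p,q> = -12/5

Expand the product: p(x)·q(x) = -x^4 + 3*x^3 - 3*x^2 + 9*x.
∫_{-1}^{1} of each monomial x^k gives [2/(k+1) if k even, 0 if k odd]. Integrating term-by-term (or equivalently evaluating the antiderivative F(x) = -x^5/5 + 3*x^4/4 - x^3 + 9*x^2/2 at the endpoints):
  F(1) − F(−1) = 81/20 − (129/20) = -12/5.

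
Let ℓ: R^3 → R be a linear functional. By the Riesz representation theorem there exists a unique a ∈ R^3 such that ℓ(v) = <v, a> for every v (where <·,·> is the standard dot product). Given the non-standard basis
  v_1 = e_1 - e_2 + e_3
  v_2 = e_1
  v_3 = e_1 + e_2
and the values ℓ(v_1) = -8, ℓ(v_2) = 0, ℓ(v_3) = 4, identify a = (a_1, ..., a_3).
a = (0, 4, -4)

Write a = (a_1, ..., a_3) in the standard basis. For each basis vector v_i, ℓ(v_i) = <v_i, a> is a linear equation in the a_j's. Collect the n equations into a matrix system V a = ℓ, where row i of V is v_i (expressed in the standard basis). Since V is invertible (lower-triangular with 1s on the diagonal, up to permutation), solve by back-substitution:
  V =
[[1, -1, 1],
 [1, 0, 0],
 [1, 1, 0]]
  V a = (-8, 0, 4)
Solving gives a = (0, 4, -4).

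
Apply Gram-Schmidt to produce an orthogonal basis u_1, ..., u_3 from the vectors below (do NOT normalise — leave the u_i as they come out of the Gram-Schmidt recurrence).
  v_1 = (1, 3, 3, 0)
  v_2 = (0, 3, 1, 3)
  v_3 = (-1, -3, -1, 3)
Orthogonal basis:
  u_1 = (1, 3, 3, 0)
  u_2 = (-12/19, 21/19, -17/19, 3)
  u_3 = (18/217, -51/31, 351/217, 240/217)

Apply the Gram-Schmidt recurrence
  u_1 = v_1
  u_i = v_i − Σ_{j<i} ((v_i · u_j) / (u_j · u_j)) · u_j.

Step by step this gives:
  u_1 = (1, 3, 3, 0)
  u_2 = (-12/19, 21/19, -17/19, 3)
  u_3 = (18/217, -51/31, 351/217, 240/217)

Orthogonality check:
  u_2 · u_1 = 0 (should be 0)
  u_3 · u_1 = 0 (should be 0)
  u_3 · u_2 = 0 (should be 0)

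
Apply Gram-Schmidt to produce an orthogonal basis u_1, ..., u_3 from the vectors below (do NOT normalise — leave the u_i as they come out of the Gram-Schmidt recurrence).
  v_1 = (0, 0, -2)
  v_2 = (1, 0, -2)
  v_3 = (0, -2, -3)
Orthogonal basis:
  u_1 = (0, 0, -2)
  u_2 = (1, 0, 0)
  u_3 = (0, -2, 0)

Apply the Gram-Schmidt recurrence
  u_1 = v_1
  u_i = v_i − Σ_{j<i} ((v_i · u_j) / (u_j · u_j)) · u_j.

Step by step this gives:
  u_1 = (0, 0, -2)
  u_2 = (1, 0, 0)
  u_3 = (0, -2, 0)

Orthogonality check:
  u_2 · u_1 = 0 (should be 0)
  u_3 · u_1 = 0 (should be 0)
  u_3 · u_2 = 0 (should be 0)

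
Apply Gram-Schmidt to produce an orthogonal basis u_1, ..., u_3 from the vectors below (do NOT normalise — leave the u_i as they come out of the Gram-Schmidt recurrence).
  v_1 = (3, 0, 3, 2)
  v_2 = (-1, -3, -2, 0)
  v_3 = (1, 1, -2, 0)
Orthogonal basis:
  u_1 = (3, 0, 3, 2)
  u_2 = (5/22, -3, -17/22, 9/11)
  u_3 = (326/227, 146/227, -382/227, 84/227)

Apply the Gram-Schmidt recurrence
  u_1 = v_1
  u_i = v_i − Σ_{j<i} ((v_i · u_j) / (u_j · u_j)) · u_j.

Step by step this gives:
  u_1 = (3, 0, 3, 2)
  u_2 = (5/22, -3, -17/22, 9/11)
  u_3 = (326/227, 146/227, -382/227, 84/227)

Orthogonality check:
  u_2 · u_1 = 0 (should be 0)
  u_3 · u_1 = 0 (should be 0)
  u_3 · u_2 = 0 (should be 0)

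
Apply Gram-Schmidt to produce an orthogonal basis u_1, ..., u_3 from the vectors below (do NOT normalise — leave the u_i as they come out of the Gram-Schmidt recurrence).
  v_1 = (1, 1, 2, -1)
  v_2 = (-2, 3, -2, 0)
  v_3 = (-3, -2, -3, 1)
Orthogonal basis:
  u_1 = (1, 1, 2, -1)
  u_2 = (-11/7, 24/7, -8/7, -3/7)
  u_3 = (-6/5, -26/55, 27/55, -38/55)

Apply the Gram-Schmidt recurrence
  u_1 = v_1
  u_i = v_i − Σ_{j<i} ((v_i · u_j) / (u_j · u_j)) · u_j.

Step by step this gives:
  u_1 = (1, 1, 2, -1)
  u_2 = (-11/7, 24/7, -8/7, -3/7)
  u_3 = (-6/5, -26/55, 27/55, -38/55)

Orthogonality check:
  u_2 · u_1 = 0 (should be 0)
  u_3 · u_1 = 0 (should be 0)
  u_3 · u_2 = 0 (should be 0)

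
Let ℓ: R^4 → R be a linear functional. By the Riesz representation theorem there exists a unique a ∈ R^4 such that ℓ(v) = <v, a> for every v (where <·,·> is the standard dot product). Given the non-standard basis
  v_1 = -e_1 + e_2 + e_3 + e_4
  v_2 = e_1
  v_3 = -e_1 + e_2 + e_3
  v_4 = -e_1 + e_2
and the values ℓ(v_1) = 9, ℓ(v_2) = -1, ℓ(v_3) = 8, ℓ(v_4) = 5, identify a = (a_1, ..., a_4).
a = (-1, 4, 3, 1)

Write a = (a_1, ..., a_4) in the standard basis. For each basis vector v_i, ℓ(v_i) = <v_i, a> is a linear equation in the a_j's. Collect the n equations into a matrix system V a = ℓ, where row i of V is v_i (expressed in the standard basis). Since V is invertible (lower-triangular with 1s on the diagonal, up to permutation), solve by back-substitution:
  V =
[[-1, 1, 1, 1],
 [1, 0, 0, 0],
 [-1, 1, 1, 0],
 [-1, 1, 0, 0]]
  V a = (9, -1, 8, 5)
Solving gives a = (-1, 4, 3, 1).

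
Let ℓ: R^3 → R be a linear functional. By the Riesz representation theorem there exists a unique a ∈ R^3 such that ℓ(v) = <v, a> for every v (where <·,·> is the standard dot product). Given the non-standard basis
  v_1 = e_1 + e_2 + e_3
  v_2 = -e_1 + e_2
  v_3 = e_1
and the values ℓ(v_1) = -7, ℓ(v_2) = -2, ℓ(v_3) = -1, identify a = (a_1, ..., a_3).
a = (-1, -3, -3)

Write a = (a_1, ..., a_3) in the standard basis. For each basis vector v_i, ℓ(v_i) = <v_i, a> is a linear equation in the a_j's. Collect the n equations into a matrix system V a = ℓ, where row i of V is v_i (expressed in the standard basis). Since V is invertible (lower-triangular with 1s on the diagonal, up to permutation), solve by back-substitution:
  V =
[[1, 1, 1],
 [-1, 1, 0],
 [1, 0, 0]]
  V a = (-7, -2, -1)
Solving gives a = (-1, -3, -3).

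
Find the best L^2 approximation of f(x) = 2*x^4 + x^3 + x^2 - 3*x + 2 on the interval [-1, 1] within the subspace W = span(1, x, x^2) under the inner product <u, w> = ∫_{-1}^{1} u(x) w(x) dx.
g(x) = 19*x^2/7 - 12*x/5 + 64/35

The best approximation g ∈ W is the orthogonal projection of f onto W. Writing g = a_0 + a_1 x + a_2 x^2, the coefficients solve the normal equations G · a = b where
  G_{ij} = <φ_i, φ_j> and b_i = <f, φ_i>, with φ_0 = 1, φ_1 = x, φ_2 = x^2.
G =
  [2, 0, 2/3]
  [0, 2/3, 0]
  [2/3, 0, 2/5],
b = (82/15, -8/5, 242/105).
Solving gives a_0 = 64/35, a_1 = -12/5, a_2 = 19/7, so
  g(x) = 19*x^2/7 - 12*x/5 + 64/35.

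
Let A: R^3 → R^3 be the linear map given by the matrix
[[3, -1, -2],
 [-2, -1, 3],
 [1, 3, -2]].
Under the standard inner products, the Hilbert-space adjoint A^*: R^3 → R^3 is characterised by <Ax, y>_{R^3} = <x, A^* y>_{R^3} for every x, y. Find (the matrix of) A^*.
A^* = A^T =
[[3, -2, 1],
 [-1, -1, 3],
 [-2, 3, -2]]

For real matrices with standard dot products, the defining identity <Ax, y> = <x, A^* y> gives (Ax)^T y = x^T (A^*) y, i.e. x^T A^T y = x^T (A^*) y. Since this holds for all x, y, we must have A^* = A^T. Therefore
A^* =
[[3, -2, 1],
 [-1, -1, 3],
 [-2, 3, -2]].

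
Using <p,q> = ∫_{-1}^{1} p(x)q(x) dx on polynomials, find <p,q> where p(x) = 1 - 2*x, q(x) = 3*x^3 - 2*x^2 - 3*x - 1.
<p,q> = -26/15

Expand the product: p(x)·q(x) = -6*x^4 + 7*x^3 + 4*x^2 - x - 1.
∫_{-1}^{1} of each monomial x^k gives [2/(k+1) if k even, 0 if k odd]. Integrating term-by-term (or equivalently evaluating the antiderivative F(x) = -6*x^5/5 + 7*x^4/4 + 4*x^3/3 - x^2/2 - x at the endpoints):
  F(1) − F(−1) = 23/60 − (127/60) = -26/15.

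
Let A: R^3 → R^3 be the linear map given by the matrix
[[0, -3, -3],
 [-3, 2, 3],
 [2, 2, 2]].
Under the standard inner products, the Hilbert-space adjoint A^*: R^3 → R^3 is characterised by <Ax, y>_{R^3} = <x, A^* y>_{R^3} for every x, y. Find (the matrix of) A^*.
A^* = A^T =
[[0, -3, 2],
 [-3, 2, 2],
 [-3, 3, 2]]

For real matrices with standard dot products, the defining identity <Ax, y> = <x, A^* y> gives (Ax)^T y = x^T (A^*) y, i.e. x^T A^T y = x^T (A^*) y. Since this holds for all x, y, we must have A^* = A^T. Therefore
A^* =
[[0, -3, 2],
 [-3, 2, 2],
 [-3, 3, 2]].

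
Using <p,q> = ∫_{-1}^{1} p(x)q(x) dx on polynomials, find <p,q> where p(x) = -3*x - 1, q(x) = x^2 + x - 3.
<p,q> = 10/3

Expand the product: p(x)·q(x) = -3*x^3 - 4*x^2 + 8*x + 3.
∫_{-1}^{1} of each monomial x^k gives [2/(k+1) if k even, 0 if k odd]. Integrating term-by-term (or equivalently evaluating the antiderivative F(x) = -3*x^4/4 - 4*x^3/3 + 4*x^2 + 3*x at the endpoints):
  F(1) − F(−1) = 59/12 − (19/12) = 10/3.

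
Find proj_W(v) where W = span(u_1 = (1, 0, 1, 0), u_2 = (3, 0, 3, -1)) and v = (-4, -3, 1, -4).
proj_W(v) = (-3/2, 0, -3/2, -4)

Set up U = [u_1 | ... | u_2] ∈ R^(4×2). The projector onto W = col(U) is P = U (U^T U)^(-1) U^T.
Compute U^T U =
  [2, 6]
  [6, 19],
and U^T v = (-3, -5).
Solve U^T U · c = U^T v for the coefficients: c = (-27/2, 4). The projection is proj_W(v) = U c.
Check: (v - proj_W(v)) · u_1 = 0  (should be 0).
Check: (v - proj_W(v)) · u_2 = 0  (should be 0).
Result: proj_W(v) = (-3/2, 0, -3/2, -4).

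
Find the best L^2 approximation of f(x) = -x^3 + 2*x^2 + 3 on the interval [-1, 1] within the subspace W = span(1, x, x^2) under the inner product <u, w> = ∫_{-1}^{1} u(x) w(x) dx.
g(x) = 2*x^2 - 3*x/5 + 3

The best approximation g ∈ W is the orthogonal projection of f onto W. Writing g = a_0 + a_1 x + a_2 x^2, the coefficients solve the normal equations G · a = b where
  G_{ij} = <φ_i, φ_j> and b_i = <f, φ_i>, with φ_0 = 1, φ_1 = x, φ_2 = x^2.
G =
  [2, 0, 2/3]
  [0, 2/3, 0]
  [2/3, 0, 2/5],
b = (22/3, -2/5, 14/5).
Solving gives a_0 = 3, a_1 = -3/5, a_2 = 2, so
  g(x) = 2*x^2 - 3*x/5 + 3.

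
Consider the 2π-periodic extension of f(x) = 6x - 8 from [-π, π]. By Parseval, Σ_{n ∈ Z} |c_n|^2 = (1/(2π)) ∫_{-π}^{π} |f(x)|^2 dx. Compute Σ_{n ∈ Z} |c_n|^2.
Σ |c_n|^2 = 12π^2 + 64

Expand and integrate term by term over [-π, π]:
  ∫ (6x)^2 dx = 36·(2π^3/3); ∫ 2·6·(-8)·x dx = 0 (odd integrand); ∫ (-8)^2 dx = 64·2π.
So (1/(2π)) ∫_{-π}^{π} (6x - 8)^2 dx = 36π^2/3 + 64 = 12π^2 + 64.
Parseval ⇒ Σ |c_n|^2 = 12π^2 + 64.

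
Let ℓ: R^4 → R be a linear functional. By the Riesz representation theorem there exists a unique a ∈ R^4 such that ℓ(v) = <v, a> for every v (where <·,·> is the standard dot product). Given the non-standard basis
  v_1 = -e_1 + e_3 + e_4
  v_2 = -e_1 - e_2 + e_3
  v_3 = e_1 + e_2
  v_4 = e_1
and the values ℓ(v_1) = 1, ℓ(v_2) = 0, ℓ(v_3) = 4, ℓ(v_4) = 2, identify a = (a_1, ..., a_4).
a = (2, 2, 4, -1)

Write a = (a_1, ..., a_4) in the standard basis. For each basis vector v_i, ℓ(v_i) = <v_i, a> is a linear equation in the a_j's. Collect the n equations into a matrix system V a = ℓ, where row i of V is v_i (expressed in the standard basis). Since V is invertible (lower-triangular with 1s on the diagonal, up to permutation), solve by back-substitution:
  V =
[[-1, 0, 1, 1],
 [-1, -1, 1, 0],
 [1, 1, 0, 0],
 [1, 0, 0, 0]]
  V a = (1, 0, 4, 2)
Solving gives a = (2, 2, 4, -1).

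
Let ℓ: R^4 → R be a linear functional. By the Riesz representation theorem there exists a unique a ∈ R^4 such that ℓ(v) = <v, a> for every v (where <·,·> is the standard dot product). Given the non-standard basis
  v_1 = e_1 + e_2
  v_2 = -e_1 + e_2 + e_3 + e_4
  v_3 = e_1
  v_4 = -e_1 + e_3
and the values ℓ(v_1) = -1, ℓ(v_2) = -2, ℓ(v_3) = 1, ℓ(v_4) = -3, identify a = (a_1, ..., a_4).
a = (1, -2, -2, 3)

Write a = (a_1, ..., a_4) in the standard basis. For each basis vector v_i, ℓ(v_i) = <v_i, a> is a linear equation in the a_j's. Collect the n equations into a matrix system V a = ℓ, where row i of V is v_i (expressed in the standard basis). Since V is invertible (lower-triangular with 1s on the diagonal, up to permutation), solve by back-substitution:
  V =
[[1, 1, 0, 0],
 [-1, 1, 1, 1],
 [1, 0, 0, 0],
 [-1, 0, 1, 0]]
  V a = (-1, -2, 1, -3)
Solving gives a = (1, -2, -2, 3).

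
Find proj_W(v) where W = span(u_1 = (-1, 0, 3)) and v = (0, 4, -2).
proj_W(v) = (3/5, 0, -9/5)

Set up U = [u_1 | ... | u_1] ∈ R^(3×1). The projector onto W = col(U) is P = U (U^T U)^(-1) U^T.
Compute U^T U =
  [10],
and U^T v = (-6).
Solve U^T U · c = U^T v for the coefficients: c = (-3/5). The projection is proj_W(v) = U c.
Check: (v - proj_W(v)) · u_1 = 0  (should be 0).
Result: proj_W(v) = (3/5, 0, -9/5).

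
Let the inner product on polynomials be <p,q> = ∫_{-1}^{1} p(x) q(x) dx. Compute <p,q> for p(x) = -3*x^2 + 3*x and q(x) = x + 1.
<p,q> = 0

Expand the product: p(x)·q(x) = -3*x^3 + 3*x.
∫_{-1}^{1} of each monomial x^k gives [2/(k+1) if k even, 0 if k odd]. Integrating term-by-term (or equivalently evaluating the antiderivative F(x) = -3*x^4/4 + 3*x^2/2 at the endpoints):
  F(1) − F(−1) = 3/4 − (3/4) = 0.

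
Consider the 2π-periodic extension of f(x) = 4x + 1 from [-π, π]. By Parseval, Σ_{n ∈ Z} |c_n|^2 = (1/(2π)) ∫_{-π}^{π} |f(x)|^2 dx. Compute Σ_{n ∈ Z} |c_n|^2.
Σ |c_n|^2 = 16π^2/3 + 1

Expand and integrate term by term over [-π, π]:
  ∫ (4x)^2 dx = 16·(2π^3/3); ∫ 2·4·(1)·x dx = 0 (odd integrand); ∫ 1^2 dx = 1·2π.
So (1/(2π)) ∫_{-π}^{π} (4x + 1)^2 dx = 16π^2/3 + 1 = 16π^2/3 + 1.
Parseval ⇒ Σ |c_n|^2 = 16π^2/3 + 1.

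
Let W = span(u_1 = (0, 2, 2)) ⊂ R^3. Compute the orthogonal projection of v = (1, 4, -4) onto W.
proj_W(v) = (0, 0, 0)

Set up U = [u_1 | ... | u_1] ∈ R^(3×1). The projector onto W = col(U) is P = U (U^T U)^(-1) U^T.
Compute U^T U =
  [8],
and U^T v = (0).
Solve U^T U · c = U^T v for the coefficients: c = (0). The projection is proj_W(v) = U c.
Check: (v - proj_W(v)) · u_1 = 0  (should be 0).
Result: proj_W(v) = (0, 0, 0).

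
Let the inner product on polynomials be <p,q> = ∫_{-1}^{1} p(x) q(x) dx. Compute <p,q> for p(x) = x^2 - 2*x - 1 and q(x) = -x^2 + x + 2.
<p,q> = -56/15

Expand the product: p(x)·q(x) = -x^4 + 3*x^3 + x^2 - 5*x - 2.
∫_{-1}^{1} of each monomial x^k gives [2/(k+1) if k even, 0 if k odd]. Integrating term-by-term (or equivalently evaluating the antiderivative F(x) = -x^5/5 + 3*x^4/4 + x^3/3 - 5*x^2/2 - 2*x at the endpoints):
  F(1) − F(−1) = -217/60 − (7/60) = -56/15.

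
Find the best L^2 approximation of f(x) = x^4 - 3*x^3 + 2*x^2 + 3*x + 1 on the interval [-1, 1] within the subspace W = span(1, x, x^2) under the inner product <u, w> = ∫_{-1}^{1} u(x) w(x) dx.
g(x) = 20*x^2/7 + 6*x/5 + 32/35

The best approximation g ∈ W is the orthogonal projection of f onto W. Writing g = a_0 + a_1 x + a_2 x^2, the coefficients solve the normal equations G · a = b where
  G_{ij} = <φ_i, φ_j> and b_i = <f, φ_i>, with φ_0 = 1, φ_1 = x, φ_2 = x^2.
G =
  [2, 0, 2/3]
  [0, 2/3, 0]
  [2/3, 0, 2/5],
b = (56/15, 4/5, 184/105).
Solving gives a_0 = 32/35, a_1 = 6/5, a_2 = 20/7, so
  g(x) = 20*x^2/7 + 6*x/5 + 32/35.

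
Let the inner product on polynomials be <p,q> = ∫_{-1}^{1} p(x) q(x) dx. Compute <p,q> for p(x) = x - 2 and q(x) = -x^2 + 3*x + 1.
<p,q> = -2/3

Expand the product: p(x)·q(x) = -x^3 + 5*x^2 - 5*x - 2.
∫_{-1}^{1} of each monomial x^k gives [2/(k+1) if k even, 0 if k odd]. Integrating term-by-term (or equivalently evaluating the antiderivative F(x) = -x^4/4 + 5*x^3/3 - 5*x^2/2 - 2*x at the endpoints):
  F(1) − F(−1) = -37/12 − (-29/12) = -2/3.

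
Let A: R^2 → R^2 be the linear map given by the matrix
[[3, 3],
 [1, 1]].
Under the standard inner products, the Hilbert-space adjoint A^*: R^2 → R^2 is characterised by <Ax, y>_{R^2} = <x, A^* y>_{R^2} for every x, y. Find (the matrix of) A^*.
A^* = A^T =
[[3, 1],
 [3, 1]]

For real matrices with standard dot products, the defining identity <Ax, y> = <x, A^* y> gives (Ax)^T y = x^T (A^*) y, i.e. x^T A^T y = x^T (A^*) y. Since this holds for all x, y, we must have A^* = A^T. Therefore
A^* =
[[3, 1],
 [3, 1]].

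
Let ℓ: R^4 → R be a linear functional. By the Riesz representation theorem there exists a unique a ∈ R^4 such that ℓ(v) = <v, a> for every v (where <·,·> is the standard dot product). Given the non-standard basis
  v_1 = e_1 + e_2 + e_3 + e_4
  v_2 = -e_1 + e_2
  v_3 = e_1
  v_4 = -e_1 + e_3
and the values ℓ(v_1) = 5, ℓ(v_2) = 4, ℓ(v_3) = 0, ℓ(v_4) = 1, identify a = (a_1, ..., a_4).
a = (0, 4, 1, 0)

Write a = (a_1, ..., a_4) in the standard basis. For each basis vector v_i, ℓ(v_i) = <v_i, a> is a linear equation in the a_j's. Collect the n equations into a matrix system V a = ℓ, where row i of V is v_i (expressed in the standard basis). Since V is invertible (lower-triangular with 1s on the diagonal, up to permutation), solve by back-substitution:
  V =
[[1, 1, 1, 1],
 [-1, 1, 0, 0],
 [1, 0, 0, 0],
 [-1, 0, 1, 0]]
  V a = (5, 4, 0, 1)
Solving gives a = (0, 4, 1, 0).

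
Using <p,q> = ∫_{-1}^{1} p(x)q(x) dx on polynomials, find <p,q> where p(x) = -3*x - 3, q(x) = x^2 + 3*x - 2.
<p,q> = 4

Expand the product: p(x)·q(x) = -3*x^3 - 12*x^2 - 3*x + 6.
∫_{-1}^{1} of each monomial x^k gives [2/(k+1) if k even, 0 if k odd]. Integrating term-by-term (or equivalently evaluating the antiderivative F(x) = -3*x^4/4 - 4*x^3 - 3*x^2/2 + 6*x at the endpoints):
  F(1) − F(−1) = -1/4 − (-17/4) = 4.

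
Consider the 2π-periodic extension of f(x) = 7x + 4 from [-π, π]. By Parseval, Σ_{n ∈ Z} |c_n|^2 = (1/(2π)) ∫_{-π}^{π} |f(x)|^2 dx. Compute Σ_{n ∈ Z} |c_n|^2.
Σ |c_n|^2 = 49π^2/3 + 16

Expand and integrate term by term over [-π, π]:
  ∫ (7x)^2 dx = 49·(2π^3/3); ∫ 2·7·(4)·x dx = 0 (odd integrand); ∫ 4^2 dx = 16·2π.
So (1/(2π)) ∫_{-π}^{π} (7x + 4)^2 dx = 49π^2/3 + 16 = 49π^2/3 + 16.
Parseval ⇒ Σ |c_n|^2 = 49π^2/3 + 16.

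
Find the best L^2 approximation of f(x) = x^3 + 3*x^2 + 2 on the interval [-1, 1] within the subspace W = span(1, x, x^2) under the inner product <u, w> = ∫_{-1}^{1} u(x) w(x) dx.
g(x) = 3*x^2 + 3*x/5 + 2

The best approximation g ∈ W is the orthogonal projection of f onto W. Writing g = a_0 + a_1 x + a_2 x^2, the coefficients solve the normal equations G · a = b where
  G_{ij} = <φ_i, φ_j> and b_i = <f, φ_i>, with φ_0 = 1, φ_1 = x, φ_2 = x^2.
G =
  [2, 0, 2/3]
  [0, 2/3, 0]
  [2/3, 0, 2/5],
b = (6, 2/5, 38/15).
Solving gives a_0 = 2, a_1 = 3/5, a_2 = 3, so
  g(x) = 3*x^2 + 3*x/5 + 2.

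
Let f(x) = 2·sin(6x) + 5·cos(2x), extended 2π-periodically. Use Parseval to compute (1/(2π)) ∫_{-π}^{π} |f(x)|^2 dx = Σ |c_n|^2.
Σ |c_n|^2 = 29/2

Expand |f|^2 and use orthogonality of {sin(nx), cos(mx)} on [-π, π]:
  ∫_{-π}^{π} sin(nx)^2 dx = π, ∫ cos(mx)^2 dx = π, and cross terms integrate to 0.
So ∫_{-π}^{π} f(x)^2 dx = 2^2 · π + 5^2 · π = (4 + 25)π.
Divide by 2π: (4 + 25)/2 = 29/2.
By Parseval, this equals Σ |c_n|^2.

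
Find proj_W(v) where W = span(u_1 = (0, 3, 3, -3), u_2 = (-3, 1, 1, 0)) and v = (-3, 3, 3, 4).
proj_W(v) = (-123/29, 33/29, 33/29, 8/29)

Set up U = [u_1 | ... | u_2] ∈ R^(4×2). The projector onto W = col(U) is P = U (U^T U)^(-1) U^T.
Compute U^T U =
  [27, 6]
  [6, 11],
and U^T v = (6, 15).
Solve U^T U · c = U^T v for the coefficients: c = (-8/87, 41/29). The projection is proj_W(v) = U c.
Check: (v - proj_W(v)) · u_1 = 0  (should be 0).
Check: (v - proj_W(v)) · u_2 = 0  (should be 0).
Result: proj_W(v) = (-123/29, 33/29, 33/29, 8/29).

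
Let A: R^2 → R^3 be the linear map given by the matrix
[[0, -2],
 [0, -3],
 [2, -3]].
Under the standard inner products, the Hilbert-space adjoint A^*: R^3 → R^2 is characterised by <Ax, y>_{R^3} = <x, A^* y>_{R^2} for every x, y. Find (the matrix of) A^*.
A^* = A^T =
[[0, 0, 2],
 [-2, -3, -3]]

For real matrices with standard dot products, the defining identity <Ax, y> = <x, A^* y> gives (Ax)^T y = x^T (A^*) y, i.e. x^T A^T y = x^T (A^*) y. Since this holds for all x, y, we must have A^* = A^T. Therefore
A^* =
[[0, 0, 2],
 [-2, -3, -3]].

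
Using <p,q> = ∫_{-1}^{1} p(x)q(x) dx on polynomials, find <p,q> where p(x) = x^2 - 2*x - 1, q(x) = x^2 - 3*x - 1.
<p,q> = 76/15

Expand the product: p(x)·q(x) = x^4 - 5*x^3 + 4*x^2 + 5*x + 1.
∫_{-1}^{1} of each monomial x^k gives [2/(k+1) if k even, 0 if k odd]. Integrating term-by-term (or equivalently evaluating the antiderivative F(x) = x^5/5 - 5*x^4/4 + 4*x^3/3 + 5*x^2/2 + x at the endpoints):
  F(1) − F(−1) = 227/60 − (-77/60) = 76/15.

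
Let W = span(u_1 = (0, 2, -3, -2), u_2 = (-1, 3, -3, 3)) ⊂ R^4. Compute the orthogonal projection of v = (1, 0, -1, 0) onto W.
proj_W(v) = (-7/395, 153/395, -219/395, -111/395)

Set up U = [u_1 | ... | u_2] ∈ R^(4×2). The projector onto W = col(U) is P = U (U^T U)^(-1) U^T.
Compute U^T U =
  [17, 9]
  [9, 28],
and U^T v = (3, 2).
Solve U^T U · c = U^T v for the coefficients: c = (66/395, 7/395). The projection is proj_W(v) = U c.
Check: (v - proj_W(v)) · u_1 = 0  (should be 0).
Check: (v - proj_W(v)) · u_2 = 0  (should be 0).
Result: proj_W(v) = (-7/395, 153/395, -219/395, -111/395).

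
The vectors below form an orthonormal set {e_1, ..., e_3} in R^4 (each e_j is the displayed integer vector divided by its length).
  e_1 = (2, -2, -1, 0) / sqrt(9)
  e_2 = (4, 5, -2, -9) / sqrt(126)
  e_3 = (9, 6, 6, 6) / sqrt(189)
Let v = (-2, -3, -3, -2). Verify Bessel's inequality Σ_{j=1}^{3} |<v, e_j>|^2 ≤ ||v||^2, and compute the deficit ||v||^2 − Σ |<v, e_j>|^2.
Σ |<v, e_j>|^2 = 155/6; ||v||^2 = 26; deficit = 1/6

Write each e_j = u_j / sqrt(<u_j, u_j>) where u_j is the displayed integer vector. Then <v, e_j> = <v, u_j> / sqrt(<u_j, u_j>), so |<v, e_j>|^2 = <v, u_j>^2 / <u_j, u_j>.
Coefficients: <v, e_1> = 5/sqrt(9), <v, e_2> = 1/sqrt(126), <v, e_3> = -66/sqrt(189).
Square and sum: Σ |<v, e_j>|^2 = 155/6.
Compute ||v||^2 = v·v = 26.
Deficit = 26 − 155/6 = 1/6 ≥ 0, confirming Bessel's inequality. (The deficit equals ||v − Σ <v,e_j> e_j||^2, the squared distance from v to span{e_j}.)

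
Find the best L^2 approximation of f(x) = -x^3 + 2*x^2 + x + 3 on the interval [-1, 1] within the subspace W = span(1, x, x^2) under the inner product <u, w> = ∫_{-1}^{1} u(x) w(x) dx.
g(x) = 2*x^2 + 2*x/5 + 3

The best approximation g ∈ W is the orthogonal projection of f onto W. Writing g = a_0 + a_1 x + a_2 x^2, the coefficients solve the normal equations G · a = b where
  G_{ij} = <φ_i, φ_j> and b_i = <f, φ_i>, with φ_0 = 1, φ_1 = x, φ_2 = x^2.
G =
  [2, 0, 2/3]
  [0, 2/3, 0]
  [2/3, 0, 2/5],
b = (22/3, 4/15, 14/5).
Solving gives a_0 = 3, a_1 = 2/5, a_2 = 2, so
  g(x) = 2*x^2 + 2*x/5 + 3.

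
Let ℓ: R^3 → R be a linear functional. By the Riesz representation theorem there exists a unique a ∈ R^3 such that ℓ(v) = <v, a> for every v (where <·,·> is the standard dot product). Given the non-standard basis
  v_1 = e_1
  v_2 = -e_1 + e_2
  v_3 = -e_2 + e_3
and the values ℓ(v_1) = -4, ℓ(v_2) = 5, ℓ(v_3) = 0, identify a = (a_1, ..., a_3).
a = (-4, 1, 1)

Write a = (a_1, ..., a_3) in the standard basis. For each basis vector v_i, ℓ(v_i) = <v_i, a> is a linear equation in the a_j's. Collect the n equations into a matrix system V a = ℓ, where row i of V is v_i (expressed in the standard basis). Since V is invertible (lower-triangular with 1s on the diagonal, up to permutation), solve by back-substitution:
  V =
[[1, 0, 0],
 [-1, 1, 0],
 [0, -1, 1]]
  V a = (-4, 5, 0)
Solving gives a = (-4, 1, 1).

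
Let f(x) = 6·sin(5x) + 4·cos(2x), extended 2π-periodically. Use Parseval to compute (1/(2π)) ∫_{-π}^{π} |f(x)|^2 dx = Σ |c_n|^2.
Σ |c_n|^2 = 26

Expand |f|^2 and use orthogonality of {sin(nx), cos(mx)} on [-π, π]:
  ∫_{-π}^{π} sin(nx)^2 dx = π, ∫ cos(mx)^2 dx = π, and cross terms integrate to 0.
So ∫_{-π}^{π} f(x)^2 dx = 6^2 · π + 4^2 · π = (36 + 16)π.
Divide by 2π: (36 + 16)/2 = 26.
By Parseval, this equals Σ |c_n|^2.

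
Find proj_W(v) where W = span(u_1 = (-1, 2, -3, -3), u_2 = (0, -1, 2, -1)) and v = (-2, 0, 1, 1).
proj_W(v) = (19/113, -41/113, 63/113, 54/113)

Set up U = [u_1 | ... | u_2] ∈ R^(4×2). The projector onto W = col(U) is P = U (U^T U)^(-1) U^T.
Compute U^T U =
  [23, -5]
  [-5, 6],
and U^T v = (-4, 1).
Solve U^T U · c = U^T v for the coefficients: c = (-19/113, 3/113). The projection is proj_W(v) = U c.
Check: (v - proj_W(v)) · u_1 = 0  (should be 0).
Check: (v - proj_W(v)) · u_2 = 0  (should be 0).
Result: proj_W(v) = (19/113, -41/113, 63/113, 54/113).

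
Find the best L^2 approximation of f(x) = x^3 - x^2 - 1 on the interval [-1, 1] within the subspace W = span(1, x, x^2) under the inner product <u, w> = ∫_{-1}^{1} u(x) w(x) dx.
g(x) = -x^2 + 3*x/5 - 1

The best approximation g ∈ W is the orthogonal projection of f onto W. Writing g = a_0 + a_1 x + a_2 x^2, the coefficients solve the normal equations G · a = b where
  G_{ij} = <φ_i, φ_j> and b_i = <f, φ_i>, with φ_0 = 1, φ_1 = x, φ_2 = x^2.
G =
  [2, 0, 2/3]
  [0, 2/3, 0]
  [2/3, 0, 2/5],
b = (-8/3, 2/5, -16/15).
Solving gives a_0 = -1, a_1 = 3/5, a_2 = -1, so
  g(x) = -x^2 + 3*x/5 - 1.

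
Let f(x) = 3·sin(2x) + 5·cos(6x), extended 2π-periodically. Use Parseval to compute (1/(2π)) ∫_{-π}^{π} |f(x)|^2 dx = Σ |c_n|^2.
Σ |c_n|^2 = 17

Expand |f|^2 and use orthogonality of {sin(nx), cos(mx)} on [-π, π]:
  ∫_{-π}^{π} sin(nx)^2 dx = π, ∫ cos(mx)^2 dx = π, and cross terms integrate to 0.
So ∫_{-π}^{π} f(x)^2 dx = 3^2 · π + 5^2 · π = (9 + 25)π.
Divide by 2π: (9 + 25)/2 = 17.
By Parseval, this equals Σ |c_n|^2.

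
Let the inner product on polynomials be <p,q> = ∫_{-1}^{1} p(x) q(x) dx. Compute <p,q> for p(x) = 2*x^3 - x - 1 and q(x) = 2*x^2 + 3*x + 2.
<p,q> = -74/15

Expand the product: p(x)·q(x) = 4*x^5 + 6*x^4 + 2*x^3 - 5*x^2 - 5*x - 2.
∫_{-1}^{1} of each monomial x^k gives [2/(k+1) if k even, 0 if k odd]. Integrating term-by-term (or equivalently evaluating the antiderivative F(x) = 2*x^6/3 + 6*x^5/5 + x^4/2 - 5*x^3/3 - 5*x^2/2 - 2*x at the endpoints):
  F(1) − F(−1) = -19/5 − (17/15) = -74/15.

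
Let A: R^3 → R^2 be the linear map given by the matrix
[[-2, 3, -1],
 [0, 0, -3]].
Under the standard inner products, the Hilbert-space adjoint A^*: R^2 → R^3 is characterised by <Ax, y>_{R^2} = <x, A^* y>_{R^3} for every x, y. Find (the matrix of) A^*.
A^* = A^T =
[[-2, 0],
 [3, 0],
 [-1, -3]]

For real matrices with standard dot products, the defining identity <Ax, y> = <x, A^* y> gives (Ax)^T y = x^T (A^*) y, i.e. x^T A^T y = x^T (A^*) y. Since this holds for all x, y, we must have A^* = A^T. Therefore
A^* =
[[-2, 0],
 [3, 0],
 [-1, -3]].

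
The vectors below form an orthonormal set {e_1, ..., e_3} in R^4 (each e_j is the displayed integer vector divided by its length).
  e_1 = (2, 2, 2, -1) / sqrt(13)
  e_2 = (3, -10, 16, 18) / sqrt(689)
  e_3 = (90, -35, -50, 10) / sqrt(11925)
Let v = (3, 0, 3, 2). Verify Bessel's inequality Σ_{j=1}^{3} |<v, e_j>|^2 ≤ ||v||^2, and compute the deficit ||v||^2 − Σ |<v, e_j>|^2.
Σ |<v, e_j>|^2 = 197/9; ||v||^2 = 22; deficit = 1/9

Write each e_j = u_j / sqrt(<u_j, u_j>) where u_j is the displayed integer vector. Then <v, e_j> = <v, u_j> / sqrt(<u_j, u_j>), so |<v, e_j>|^2 = <v, u_j>^2 / <u_j, u_j>.
Coefficients: <v, e_1> = 10/sqrt(13), <v, e_2> = 93/sqrt(689), <v, e_3> = 140/sqrt(11925).
Square and sum: Σ |<v, e_j>|^2 = 197/9.
Compute ||v||^2 = v·v = 22.
Deficit = 22 − 197/9 = 1/9 ≥ 0, confirming Bessel's inequality. (The deficit equals ||v − Σ <v,e_j> e_j||^2, the squared distance from v to span{e_j}.)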